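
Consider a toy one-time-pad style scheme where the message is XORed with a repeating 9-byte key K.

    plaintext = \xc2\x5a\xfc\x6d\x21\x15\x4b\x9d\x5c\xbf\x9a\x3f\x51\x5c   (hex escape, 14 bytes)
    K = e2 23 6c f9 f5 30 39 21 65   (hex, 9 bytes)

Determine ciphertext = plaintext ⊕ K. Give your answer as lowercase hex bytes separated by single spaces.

The 9-byte key repeats, so the effective keystream is e2 23 6c f9 f5 30 39 21 65 e2 23 6c f9 f5.
byte 0: 194 ⊕ 226 =  32
byte 1:  90 ⊕  35 = 121
byte 2: 252 ⊕ 108 = 144
byte 3: 109 ⊕ 249 = 148
byte 4:  33 ⊕ 245 = 212
byte 5:  21 ⊕  48 =  37
byte 6:  75 ⊕  57 = 114
byte 7: 157 ⊕  33 = 188
byte 8:  92 ⊕ 101 =  57
byte 9: 191 ⊕ 226 =  93
byte 10: 154 ⊕  35 = 185
byte 11:  63 ⊕ 108 =  83
byte 12:  81 ⊕ 249 = 168
byte 13:  92 ⊕ 245 = 169

20 79 90 94 d4 25 72 bc 39 5d b9 53 a8 a9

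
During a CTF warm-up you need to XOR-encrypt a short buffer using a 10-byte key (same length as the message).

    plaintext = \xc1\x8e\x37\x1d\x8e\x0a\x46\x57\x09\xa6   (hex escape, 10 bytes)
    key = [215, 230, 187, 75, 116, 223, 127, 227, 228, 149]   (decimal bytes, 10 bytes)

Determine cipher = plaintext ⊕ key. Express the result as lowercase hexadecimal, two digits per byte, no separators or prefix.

c1 xor d7 = 16
8e xor e6 = 68
37 xor bb = 8c
1d xor 4b = 56
8e xor 74 = fa
0a xor df = d5
46 xor 7f = 39
57 xor e3 = b4
09 xor e4 = ed
a6 xor 95 = 33

16688c56fad539b4ed33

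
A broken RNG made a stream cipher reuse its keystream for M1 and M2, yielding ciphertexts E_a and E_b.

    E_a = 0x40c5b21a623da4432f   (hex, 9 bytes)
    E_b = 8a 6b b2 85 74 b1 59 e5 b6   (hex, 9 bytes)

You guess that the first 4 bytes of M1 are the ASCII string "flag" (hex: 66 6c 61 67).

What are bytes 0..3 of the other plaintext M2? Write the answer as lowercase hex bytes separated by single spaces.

First, E_a ⊕ E_b = (M1 ⊕ K) ⊕ (M2 ⊕ K) = M1 ⊕ M2, so the key drops out. Then M2 = (M1 ⊕ M2) ⊕ M1 over the first 4 bytes.
byte 0: (40 ^ 8a) ^ 66 = ca ^ 66 = ac
byte 1: (c5 ^ 6b) ^ 6c = ae ^ 6c = c2
byte 2: (b2 ^ b2) ^ 61 = 00 ^ 61 = 61
byte 3: (1a ^ 85) ^ 67 = 9f ^ 67 = f8

ac c2 61 f8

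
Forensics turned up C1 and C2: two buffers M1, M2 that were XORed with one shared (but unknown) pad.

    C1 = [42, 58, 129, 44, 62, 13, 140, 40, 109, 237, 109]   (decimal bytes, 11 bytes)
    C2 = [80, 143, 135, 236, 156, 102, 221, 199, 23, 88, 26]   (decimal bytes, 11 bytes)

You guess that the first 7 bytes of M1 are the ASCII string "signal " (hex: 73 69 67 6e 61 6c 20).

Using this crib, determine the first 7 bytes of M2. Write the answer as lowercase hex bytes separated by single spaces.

09 dc 61 ae c3 07 71

First, C1 ⊕ C2 = (M1 ⊕ K) ⊕ (M2 ⊕ K) = M1 ⊕ M2, so the key drops out. Then M2 = (M1 ⊕ M2) ⊕ M1 over the first 7 bytes.
byte 0: (2a XOR 50) XOR 73 = 7a XOR 73 = 09
byte 1: (3a XOR 8f) XOR 69 = b5 XOR 69 = dc
byte 2: (81 XOR 87) XOR 67 = 06 XOR 67 = 61
byte 3: (2c XOR ec) XOR 6e = c0 XOR 6e = ae
byte 4: (3e XOR 9c) XOR 61 = a2 XOR 61 = c3
byte 5: (0d XOR 66) XOR 6c = 6b XOR 6c = 07
byte 6: (8c XOR dd) XOR 20 = 51 XOR 20 = 71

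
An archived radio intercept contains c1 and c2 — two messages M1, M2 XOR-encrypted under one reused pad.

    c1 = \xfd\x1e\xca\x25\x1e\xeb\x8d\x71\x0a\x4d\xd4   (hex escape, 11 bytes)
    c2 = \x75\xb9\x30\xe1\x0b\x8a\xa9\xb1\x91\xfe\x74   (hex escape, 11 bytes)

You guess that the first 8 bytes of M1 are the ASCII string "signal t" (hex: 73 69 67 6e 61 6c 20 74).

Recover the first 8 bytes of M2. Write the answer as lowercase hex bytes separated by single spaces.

fb ce 9d aa 74 0d 04 b4

First, c1 ⊕ c2 = (M1 ⊕ K) ⊕ (M2 ⊕ K) = M1 ⊕ M2, so the key drops out. Then M2 = (M1 ⊕ M2) ⊕ M1 over the first 8 bytes.
byte 0: (fd ^ 75) ^ 73 = 88 ^ 73 = fb
byte 1: (1e ^ b9) ^ 69 = a7 ^ 69 = ce
byte 2: (ca ^ 30) ^ 67 = fa ^ 67 = 9d
byte 3: (25 ^ e1) ^ 6e = c4 ^ 6e = aa
byte 4: (1e ^ 0b) ^ 61 = 15 ^ 61 = 74
byte 5: (eb ^ 8a) ^ 6c = 61 ^ 6c = 0d
byte 6: (8d ^ a9) ^ 20 = 24 ^ 20 = 04
byte 7: (71 ^ b1) ^ 74 = c0 ^ 74 = b4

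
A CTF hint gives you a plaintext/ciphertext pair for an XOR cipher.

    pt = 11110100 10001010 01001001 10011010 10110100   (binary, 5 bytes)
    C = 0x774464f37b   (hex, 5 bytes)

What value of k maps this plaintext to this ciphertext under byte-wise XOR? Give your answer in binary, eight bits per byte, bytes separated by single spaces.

10000011 11001110 00101101 01101001 11001111

Since C = pt ⊕ k, XORing both sides with pt gives k = pt ⊕ C.
byte 0: 11110100 ^ 01110111 = 10000011
byte 1: 10001010 ^ 01000100 = 11001110
byte 2: 01001001 ^ 01100100 = 00101101
byte 3: 10011010 ^ 11110011 = 01101001
byte 4: 10110100 ^ 01111011 = 11001111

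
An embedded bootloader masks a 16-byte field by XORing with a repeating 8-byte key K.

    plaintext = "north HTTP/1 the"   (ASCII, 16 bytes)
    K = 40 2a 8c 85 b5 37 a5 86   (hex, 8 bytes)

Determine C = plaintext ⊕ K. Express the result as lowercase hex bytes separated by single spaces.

The 8-byte key repeats, so the effective keystream is 40 2a 8c 85 b5 37 a5 86 40 2a 8c 85 b5 37 a5 86.
byte 0: 6e ⊕ 40 = 2e
byte 1: 6f ⊕ 2a = 45
byte 2: 72 ⊕ 8c = fe
byte 3: 74 ⊕ 85 = f1
byte 4: 68 ⊕ b5 = dd
byte 5: 20 ⊕ 37 = 17
byte 6: 48 ⊕ a5 = ed
byte 7: 54 ⊕ 86 = d2
byte 8: 54 ⊕ 40 = 14
byte 9: 50 ⊕ 2a = 7a
byte 10: 2f ⊕ 8c = a3
byte 11: 31 ⊕ 85 = b4
byte 12: 20 ⊕ b5 = 95
byte 13: 74 ⊕ 37 = 43
byte 14: 68 ⊕ a5 = cd
byte 15: 65 ⊕ 86 = e3

2e 45 fe f1 dd 17 ed d2 14 7a a3 b4 95 43 cd e3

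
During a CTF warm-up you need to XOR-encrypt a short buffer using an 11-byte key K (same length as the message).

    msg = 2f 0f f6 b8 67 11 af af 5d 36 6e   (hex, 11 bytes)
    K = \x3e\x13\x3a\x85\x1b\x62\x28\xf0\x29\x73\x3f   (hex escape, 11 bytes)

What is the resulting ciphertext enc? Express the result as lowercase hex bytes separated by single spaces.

XOR is its own inverse, so applying the key byte-wise gives the result directly.
2f ^ 3e = 11
0f ^ 13 = 1c
f6 ^ 3a = cc
b8 ^ 85 = 3d
67 ^ 1b = 7c
11 ^ 62 = 73
af ^ 28 = 87
af ^ f0 = 5f
5d ^ 29 = 74
36 ^ 73 = 45
6e ^ 3f = 51

11 1c cc 3d 7c 73 87 5f 74 45 51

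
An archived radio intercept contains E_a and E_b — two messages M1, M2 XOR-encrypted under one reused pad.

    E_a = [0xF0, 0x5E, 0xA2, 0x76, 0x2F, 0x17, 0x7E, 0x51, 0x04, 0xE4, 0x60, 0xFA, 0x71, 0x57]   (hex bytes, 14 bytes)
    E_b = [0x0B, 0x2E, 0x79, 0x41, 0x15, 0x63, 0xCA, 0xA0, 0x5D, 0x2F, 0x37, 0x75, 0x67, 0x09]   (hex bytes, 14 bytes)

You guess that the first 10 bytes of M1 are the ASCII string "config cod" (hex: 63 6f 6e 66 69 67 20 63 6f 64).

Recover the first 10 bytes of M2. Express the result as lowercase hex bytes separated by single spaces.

First, E_a ⊕ E_b = (M1 ⊕ K) ⊕ (M2 ⊕ K) = M1 ⊕ M2, so the key drops out. Then M2 = (M1 ⊕ M2) ⊕ M1 over the first 10 bytes.
byte 0: (f0 XOR 0b) XOR 63 = fb XOR 63 = 98
byte 1: (5e XOR 2e) XOR 6f = 70 XOR 6f = 1f
byte 2: (a2 XOR 79) XOR 6e = db XOR 6e = b5
byte 3: (76 XOR 41) XOR 66 = 37 XOR 66 = 51
byte 4: (2f XOR 15) XOR 69 = 3a XOR 69 = 53
byte 5: (17 XOR 63) XOR 67 = 74 XOR 67 = 13
byte 6: (7e XOR ca) XOR 20 = b4 XOR 20 = 94
byte 7: (51 XOR a0) XOR 63 = f1 XOR 63 = 92
byte 8: (04 XOR 5d) XOR 6f = 59 XOR 6f = 36
byte 9: (e4 XOR 2f) XOR 64 = cb XOR 64 = af

98 1f b5 51 53 13 94 92 36 af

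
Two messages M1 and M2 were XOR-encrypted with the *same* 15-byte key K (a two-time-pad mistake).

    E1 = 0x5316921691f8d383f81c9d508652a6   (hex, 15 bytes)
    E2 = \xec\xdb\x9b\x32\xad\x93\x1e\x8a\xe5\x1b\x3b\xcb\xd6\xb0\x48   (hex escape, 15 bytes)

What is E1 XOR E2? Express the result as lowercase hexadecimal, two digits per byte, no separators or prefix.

E1 ⊕ E2 = (M1 ⊕ K) ⊕ (M2 ⊕ K) = M1 ⊕ M2 — the shared key cancels under XOR.
53 xor ec = bf
16 xor db = cd
92 xor 9b = 09
16 xor 32 = 24
91 xor ad = 3c
f8 xor 93 = 6b
d3 xor 1e = cd
83 xor 8a = 09
f8 xor e5 = 1d
1c xor 1b = 07
9d xor 3b = a6
50 xor cb = 9b
86 xor d6 = 50
52 xor b0 = e2
a6 xor 48 = ee

bfcd09243c6bcd091d07a69b50e2ee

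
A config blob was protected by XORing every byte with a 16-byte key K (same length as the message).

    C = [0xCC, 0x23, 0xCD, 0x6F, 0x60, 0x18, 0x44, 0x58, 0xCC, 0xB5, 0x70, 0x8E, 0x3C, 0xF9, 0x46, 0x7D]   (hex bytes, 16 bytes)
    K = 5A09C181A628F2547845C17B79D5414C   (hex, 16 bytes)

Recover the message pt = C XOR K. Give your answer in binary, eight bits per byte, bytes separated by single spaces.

XOR is its own inverse, so applying the key byte-wise gives the result directly.
11001100 ⊕ 01011010 = 10010110
00100011 ⊕ 00001001 = 00101010
11001101 ⊕ 11000001 = 00001100
01101111 ⊕ 10000001 = 11101110
01100000 ⊕ 10100110 = 11000110
00011000 ⊕ 00101000 = 00110000
01000100 ⊕ 11110010 = 10110110
01011000 ⊕ 01010100 = 00001100
11001100 ⊕ 01111000 = 10110100
10110101 ⊕ 01000101 = 11110000
01110000 ⊕ 11000001 = 10110001
10001110 ⊕ 01111011 = 11110101
00111100 ⊕ 01111001 = 01000101
11111001 ⊕ 11010101 = 00101100
01000110 ⊕ 01000001 = 00000111
01111101 ⊕ 01001100 = 00110001

10010110 00101010 00001100 11101110 11000110 00110000 10110110 00001100 10110100 11110000 10110001 11110101 01000101 00101100 00000111 00110001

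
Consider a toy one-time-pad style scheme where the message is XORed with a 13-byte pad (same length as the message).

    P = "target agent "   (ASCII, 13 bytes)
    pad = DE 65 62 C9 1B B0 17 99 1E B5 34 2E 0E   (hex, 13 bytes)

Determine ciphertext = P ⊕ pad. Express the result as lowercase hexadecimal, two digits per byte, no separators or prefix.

aa0410ae7ec437f879d05a5a2e

XOR is its own inverse, so applying the key byte-wise gives the result directly.
byte 0: 74 xor de = aa
byte 1: 61 xor 65 = 04
byte 2: 72 xor 62 = 10
byte 3: 67 xor c9 = ae
byte 4: 65 xor 1b = 7e
byte 5: 74 xor b0 = c4
byte 6: 20 xor 17 = 37
byte 7: 61 xor 99 = f8
byte 8: 67 xor 1e = 79
byte 9: 65 xor b5 = d0
byte 10: 6e xor 34 = 5a
byte 11: 74 xor 2e = 5a
byte 12: 20 xor 0e = 2e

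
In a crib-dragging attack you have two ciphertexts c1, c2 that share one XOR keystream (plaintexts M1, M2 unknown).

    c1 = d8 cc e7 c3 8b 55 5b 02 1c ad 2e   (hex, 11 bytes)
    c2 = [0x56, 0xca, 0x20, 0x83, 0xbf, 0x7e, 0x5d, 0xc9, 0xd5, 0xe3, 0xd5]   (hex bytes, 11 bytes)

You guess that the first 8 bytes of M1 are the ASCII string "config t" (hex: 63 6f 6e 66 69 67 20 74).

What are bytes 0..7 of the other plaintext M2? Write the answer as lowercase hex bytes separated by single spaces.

ed 69 a9 26 5d 4c 26 bf

First, c1 ⊕ c2 = (M1 ⊕ K) ⊕ (M2 ⊕ K) = M1 ⊕ M2, so the key drops out. Then M2 = (M1 ⊕ M2) ⊕ M1 over the first 8 bytes.
byte 0: (d8 ^ 56) ^ 63 = 8e ^ 63 = ed
byte 1: (cc ^ ca) ^ 6f = 06 ^ 6f = 69
byte 2: (e7 ^ 20) ^ 6e = c7 ^ 6e = a9
byte 3: (c3 ^ 83) ^ 66 = 40 ^ 66 = 26
byte 4: (8b ^ bf) ^ 69 = 34 ^ 69 = 5d
byte 5: (55 ^ 7e) ^ 67 = 2b ^ 67 = 4c
byte 6: (5b ^ 5d) ^ 20 = 06 ^ 20 = 26
byte 7: (02 ^ c9) ^ 74 = cb ^ 74 = bf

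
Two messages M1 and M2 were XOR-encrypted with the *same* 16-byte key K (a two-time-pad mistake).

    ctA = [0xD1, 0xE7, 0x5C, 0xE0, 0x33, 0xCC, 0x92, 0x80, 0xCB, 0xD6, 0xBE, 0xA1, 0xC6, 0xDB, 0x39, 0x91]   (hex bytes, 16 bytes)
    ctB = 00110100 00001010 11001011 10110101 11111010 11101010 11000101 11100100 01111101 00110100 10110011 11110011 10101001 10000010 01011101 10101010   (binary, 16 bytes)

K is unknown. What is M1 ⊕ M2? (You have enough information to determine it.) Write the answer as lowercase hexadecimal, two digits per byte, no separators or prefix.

ctA ⊕ ctB = (M1 ⊕ K) ⊕ (M2 ⊕ K) = M1 ⊕ M2 — the shared key cancels under XOR.
byte 0: d1 ⊕ 34 = e5
byte 1: e7 ⊕ 0a = ed
byte 2: 5c ⊕ cb = 97
byte 3: e0 ⊕ b5 = 55
byte 4: 33 ⊕ fa = c9
byte 5: cc ⊕ ea = 26
byte 6: 92 ⊕ c5 = 57
byte 7: 80 ⊕ e4 = 64
byte 8: cb ⊕ 7d = b6
byte 9: d6 ⊕ 34 = e2
byte 10: be ⊕ b3 = 0d
byte 11: a1 ⊕ f3 = 52
byte 12: c6 ⊕ a9 = 6f
byte 13: db ⊕ 82 = 59
byte 14: 39 ⊕ 5d = 64
byte 15: 91 ⊕ aa = 3b

e5ed9755c9265764b6e20d526f59643b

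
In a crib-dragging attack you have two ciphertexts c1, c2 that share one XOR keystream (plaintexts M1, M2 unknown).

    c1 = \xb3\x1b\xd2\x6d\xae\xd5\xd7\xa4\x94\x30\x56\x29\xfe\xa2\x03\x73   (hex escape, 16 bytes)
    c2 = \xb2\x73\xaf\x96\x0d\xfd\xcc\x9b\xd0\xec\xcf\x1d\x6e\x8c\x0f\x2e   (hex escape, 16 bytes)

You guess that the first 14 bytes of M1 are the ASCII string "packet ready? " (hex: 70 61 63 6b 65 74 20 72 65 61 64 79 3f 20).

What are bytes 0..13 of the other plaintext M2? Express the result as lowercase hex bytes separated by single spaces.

First, c1 ⊕ c2 = (M1 ⊕ K) ⊕ (M2 ⊕ K) = M1 ⊕ M2, so the key drops out. Then M2 = (M1 ⊕ M2) ⊕ M1 over the first 14 bytes.
byte 0: (b3 xor b2) xor 70 = 01 xor 70 = 71
byte 1: (1b xor 73) xor 61 = 68 xor 61 = 09
byte 2: (d2 xor af) xor 63 = 7d xor 63 = 1e
byte 3: (6d xor 96) xor 6b = fb xor 6b = 90
byte 4: (ae xor 0d) xor 65 = a3 xor 65 = c6
byte 5: (d5 xor fd) xor 74 = 28 xor 74 = 5c
byte 6: (d7 xor cc) xor 20 = 1b xor 20 = 3b
byte 7: (a4 xor 9b) xor 72 = 3f xor 72 = 4d
byte 8: (94 xor d0) xor 65 = 44 xor 65 = 21
byte 9: (30 xor ec) xor 61 = dc xor 61 = bd
byte 10: (56 xor cf) xor 64 = 99 xor 64 = fd
byte 11: (29 xor 1d) xor 79 = 34 xor 79 = 4d
byte 12: (fe xor 6e) xor 3f = 90 xor 3f = af
byte 13: (a2 xor 8c) xor 20 = 2e xor 20 = 0e

71 09 1e 90 c6 5c 3b 4d 21 bd fd 4d af 0e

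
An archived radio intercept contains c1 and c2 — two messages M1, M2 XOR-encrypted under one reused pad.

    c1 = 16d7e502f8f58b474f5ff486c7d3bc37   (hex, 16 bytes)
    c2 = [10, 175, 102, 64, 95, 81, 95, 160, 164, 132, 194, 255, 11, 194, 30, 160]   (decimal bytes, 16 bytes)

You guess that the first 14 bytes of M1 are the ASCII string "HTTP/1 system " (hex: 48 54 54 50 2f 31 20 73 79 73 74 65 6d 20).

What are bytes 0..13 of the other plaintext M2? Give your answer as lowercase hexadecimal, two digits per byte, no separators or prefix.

First, c1 ⊕ c2 = (M1 ⊕ K) ⊕ (M2 ⊕ K) = M1 ⊕ M2, so the key drops out. Then M2 = (M1 ⊕ M2) ⊕ M1 over the first 14 bytes.
byte 0: (16 ⊕ 0a) ⊕ 48 = 1c ⊕ 48 = 54
byte 1: (d7 ⊕ af) ⊕ 54 = 78 ⊕ 54 = 2c
byte 2: (e5 ⊕ 66) ⊕ 54 = 83 ⊕ 54 = d7
byte 3: (02 ⊕ 40) ⊕ 50 = 42 ⊕ 50 = 12
byte 4: (f8 ⊕ 5f) ⊕ 2f = a7 ⊕ 2f = 88
byte 5: (f5 ⊕ 51) ⊕ 31 = a4 ⊕ 31 = 95
byte 6: (8b ⊕ 5f) ⊕ 20 = d4 ⊕ 20 = f4
byte 7: (47 ⊕ a0) ⊕ 73 = e7 ⊕ 73 = 94
byte 8: (4f ⊕ a4) ⊕ 79 = eb ⊕ 79 = 92
byte 9: (5f ⊕ 84) ⊕ 73 = db ⊕ 73 = a8
byte 10: (f4 ⊕ c2) ⊕ 74 = 36 ⊕ 74 = 42
byte 11: (86 ⊕ ff) ⊕ 65 = 79 ⊕ 65 = 1c
byte 12: (c7 ⊕ 0b) ⊕ 6d = cc ⊕ 6d = a1
byte 13: (d3 ⊕ c2) ⊕ 20 = 11 ⊕ 20 = 31

542cd7128895f49492a8421ca131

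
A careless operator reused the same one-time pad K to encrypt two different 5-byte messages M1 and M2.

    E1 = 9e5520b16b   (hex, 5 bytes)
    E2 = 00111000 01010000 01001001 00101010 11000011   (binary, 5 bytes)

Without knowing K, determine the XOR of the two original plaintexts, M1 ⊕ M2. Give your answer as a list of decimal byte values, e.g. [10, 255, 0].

E1 ⊕ E2 = (M1 ⊕ K) ⊕ (M2 ⊕ K) = M1 ⊕ M2 — the shared key cancels under XOR.
byte 0: 9e ⊕ 38 = a6
byte 1: 55 ⊕ 50 = 05
byte 2: 20 ⊕ 49 = 69
byte 3: b1 ⊕ 2a = 9b
byte 4: 6b ⊕ c3 = a8

[166, 5, 105, 155, 168]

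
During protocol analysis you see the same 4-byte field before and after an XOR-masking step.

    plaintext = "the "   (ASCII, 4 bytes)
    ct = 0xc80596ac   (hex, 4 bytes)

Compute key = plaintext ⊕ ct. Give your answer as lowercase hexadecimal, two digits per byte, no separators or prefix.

bc6df38c

Since ct = plaintext ⊕ key, XORing both sides with plaintext gives key = plaintext ⊕ ct.
byte 0: 74 xor c8 = bc
byte 1: 68 xor 05 = 6d
byte 2: 65 xor 96 = f3
byte 3: 20 xor ac = 8c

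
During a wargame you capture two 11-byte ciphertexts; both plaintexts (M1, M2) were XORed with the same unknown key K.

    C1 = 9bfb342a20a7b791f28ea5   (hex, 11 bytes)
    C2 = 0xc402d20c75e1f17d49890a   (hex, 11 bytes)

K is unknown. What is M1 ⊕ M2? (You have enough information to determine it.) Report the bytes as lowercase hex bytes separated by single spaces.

5f f9 e6 26 55 46 46 ec bb 07 af

C1 ⊕ C2 = (M1 ⊕ K) ⊕ (M2 ⊕ K) = M1 ⊕ M2 — the shared key cancels under XOR.
9b ^ c4 = 5f
fb ^ 02 = f9
34 ^ d2 = e6
2a ^ 0c = 26
20 ^ 75 = 55
a7 ^ e1 = 46
b7 ^ f1 = 46
91 ^ 7d = ec
f2 ^ 49 = bb
8e ^ 89 = 07
a5 ^ 0a = af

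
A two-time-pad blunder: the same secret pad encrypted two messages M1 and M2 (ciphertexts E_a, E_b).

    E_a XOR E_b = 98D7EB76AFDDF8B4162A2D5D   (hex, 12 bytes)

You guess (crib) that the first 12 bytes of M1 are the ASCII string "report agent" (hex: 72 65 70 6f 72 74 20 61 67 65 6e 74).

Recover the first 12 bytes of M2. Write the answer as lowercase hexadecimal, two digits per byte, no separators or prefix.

Since E_a ⊕ E_b = M1 ⊕ M2, XORing with the guessed M1 bytes yields the corresponding M2 bytes: M2 = (E_a ⊕ E_b) ⊕ M1.
byte 0: 10011000 ^ 01110010 = 11101010
byte 1: 11010111 ^ 01100101 = 10110010
byte 2: 11101011 ^ 01110000 = 10011011
byte 3: 01110110 ^ 01101111 = 00011001
byte 4: 10101111 ^ 01110010 = 11011101
byte 5: 11011101 ^ 01110100 = 10101001
byte 6: 11111000 ^ 00100000 = 11011000
byte 7: 10110100 ^ 01100001 = 11010101
byte 8: 00010110 ^ 01100111 = 01110001
byte 9: 00101010 ^ 01100101 = 01001111
byte 10: 00101101 ^ 01101110 = 01000011
byte 11: 01011101 ^ 01110100 = 00101001

eab29b19dda9d8d5714f4329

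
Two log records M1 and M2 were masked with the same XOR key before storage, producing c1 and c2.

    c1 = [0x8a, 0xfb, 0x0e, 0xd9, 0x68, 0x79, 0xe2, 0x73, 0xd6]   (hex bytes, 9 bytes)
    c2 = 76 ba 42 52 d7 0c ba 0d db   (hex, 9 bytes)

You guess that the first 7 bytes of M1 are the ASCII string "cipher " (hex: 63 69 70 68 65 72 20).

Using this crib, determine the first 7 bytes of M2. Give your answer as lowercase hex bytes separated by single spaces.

9f 28 3c e3 da 07 78

First, c1 ⊕ c2 = (M1 ⊕ K) ⊕ (M2 ⊕ K) = M1 ⊕ M2, so the key drops out. Then M2 = (M1 ⊕ M2) ⊕ M1 over the first 7 bytes.
byte 0: (8a xor 76) xor 63 = fc xor 63 = 9f
byte 1: (fb xor ba) xor 69 = 41 xor 69 = 28
byte 2: (0e xor 42) xor 70 = 4c xor 70 = 3c
byte 3: (d9 xor 52) xor 68 = 8b xor 68 = e3
byte 4: (68 xor d7) xor 65 = bf xor 65 = da
byte 5: (79 xor 0c) xor 72 = 75 xor 72 = 07
byte 6: (e2 xor ba) xor 20 = 58 xor 20 = 78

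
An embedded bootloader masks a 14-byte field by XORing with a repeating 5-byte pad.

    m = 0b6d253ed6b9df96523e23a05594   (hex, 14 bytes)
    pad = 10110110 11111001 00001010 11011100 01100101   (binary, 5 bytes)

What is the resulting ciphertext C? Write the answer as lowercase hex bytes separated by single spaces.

bd 94 2f e2 b3 0f 26 9c 8e 5b 95 59 5f 48

The 5-byte key repeats, so the effective keystream is b6 f9 0a dc 65 b6 f9 0a dc 65 b6 f9 0a dc.
byte 0: 0b xor b6 = bd
byte 1: 6d xor f9 = 94
byte 2: 25 xor 0a = 2f
byte 3: 3e xor dc = e2
byte 4: d6 xor 65 = b3
byte 5: b9 xor b6 = 0f
byte 6: df xor f9 = 26
byte 7: 96 xor 0a = 9c
byte 8: 52 xor dc = 8e
byte 9: 3e xor 65 = 5b
byte 10: 23 xor b6 = 95
byte 11: a0 xor f9 = 59
byte 12: 55 xor 0a = 5f
byte 13: 94 xor dc = 48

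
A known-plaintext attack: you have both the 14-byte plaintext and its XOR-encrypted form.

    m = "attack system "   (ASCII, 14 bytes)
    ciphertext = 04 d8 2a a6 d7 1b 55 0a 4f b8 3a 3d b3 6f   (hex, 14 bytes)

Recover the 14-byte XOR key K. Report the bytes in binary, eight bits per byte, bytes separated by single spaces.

01100101 10101100 01011110 11000111 10110100 01110000 01110101 01111001 00110110 11001011 01001110 01011000 11011110 01001111

Since ciphertext = m ⊕ K, XORing both sides with m gives K = m ⊕ ciphertext.
 97 XOR   4 = 101
116 XOR 216 = 172
116 XOR  42 =  94
 97 XOR 166 = 199
 99 XOR 215 = 180
107 XOR  27 = 112
 32 XOR  85 = 117
115 XOR  10 = 121
121 XOR  79 =  54
115 XOR 184 = 203
116 XOR  58 =  78
101 XOR  61 =  88
109 XOR 179 = 222
 32 XOR 111 =  79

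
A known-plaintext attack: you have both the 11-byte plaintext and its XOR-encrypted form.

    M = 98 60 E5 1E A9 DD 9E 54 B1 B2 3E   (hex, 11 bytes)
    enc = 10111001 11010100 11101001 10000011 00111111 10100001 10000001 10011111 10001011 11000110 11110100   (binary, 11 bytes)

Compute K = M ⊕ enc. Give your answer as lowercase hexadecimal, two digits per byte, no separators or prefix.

Since enc = M ⊕ K, XORing both sides with M gives K = M ⊕ enc.
10011000 XOR 10111001 = 00100001
01100000 XOR 11010100 = 10110100
11100101 XOR 11101001 = 00001100
00011110 XOR 10000011 = 10011101
10101001 XOR 00111111 = 10010110
11011101 XOR 10100001 = 01111100
10011110 XOR 10000001 = 00011111
01010100 XOR 10011111 = 11001011
10110001 XOR 10001011 = 00111010
10110010 XOR 11000110 = 01110100
00111110 XOR 11110100 = 11001010

21b40c9d967c1fcb3a74ca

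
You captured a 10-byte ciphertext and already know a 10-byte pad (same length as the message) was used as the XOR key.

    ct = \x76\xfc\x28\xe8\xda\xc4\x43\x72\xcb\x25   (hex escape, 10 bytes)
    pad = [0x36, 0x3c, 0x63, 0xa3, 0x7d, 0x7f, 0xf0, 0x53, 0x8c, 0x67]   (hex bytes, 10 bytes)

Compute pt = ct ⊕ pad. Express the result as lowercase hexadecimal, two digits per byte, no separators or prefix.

40c04b4ba7bbb3214742

118 XOR  54 =  64
252 XOR  60 = 192
 40 XOR  99 =  75
232 XOR 163 =  75
218 XOR 125 = 167
196 XOR 127 = 187
 67 XOR 240 = 179
114 XOR  83 =  33
203 XOR 140 =  71
 37 XOR 103 =  66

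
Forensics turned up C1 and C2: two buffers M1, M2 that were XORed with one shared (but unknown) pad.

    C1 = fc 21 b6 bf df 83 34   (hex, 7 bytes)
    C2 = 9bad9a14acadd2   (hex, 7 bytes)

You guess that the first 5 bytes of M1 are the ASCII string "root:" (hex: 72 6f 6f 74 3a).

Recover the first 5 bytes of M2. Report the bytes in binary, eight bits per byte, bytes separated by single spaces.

00010101 11100011 01000011 11011111 01001001

First, C1 ⊕ C2 = (M1 ⊕ K) ⊕ (M2 ⊕ K) = M1 ⊕ M2, so the key drops out. Then M2 = (M1 ⊕ M2) ⊕ M1 over the first 5 bytes.
byte 0: (fc ⊕ 9b) ⊕ 72 = 67 ⊕ 72 = 15
byte 1: (21 ⊕ ad) ⊕ 6f = 8c ⊕ 6f = e3
byte 2: (b6 ⊕ 9a) ⊕ 6f = 2c ⊕ 6f = 43
byte 3: (bf ⊕ 14) ⊕ 74 = ab ⊕ 74 = df
byte 4: (df ⊕ ac) ⊕ 3a = 73 ⊕ 3a = 49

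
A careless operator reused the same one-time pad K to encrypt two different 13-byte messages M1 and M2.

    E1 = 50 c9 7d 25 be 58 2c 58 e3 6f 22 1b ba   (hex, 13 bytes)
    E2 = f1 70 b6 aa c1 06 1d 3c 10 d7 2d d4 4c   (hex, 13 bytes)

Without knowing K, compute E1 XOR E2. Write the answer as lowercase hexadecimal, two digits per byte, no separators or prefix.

a1b9cb8f7f5e3164f3b80fcff6

E1 ⊕ E2 = (M1 ⊕ K) ⊕ (M2 ⊕ K) = M1 ⊕ M2 — the shared key cancels under XOR.
50 XOR f1 = a1
c9 XOR 70 = b9
7d XOR b6 = cb
25 XOR aa = 8f
be XOR c1 = 7f
58 XOR 06 = 5e
2c XOR 1d = 31
58 XOR 3c = 64
e3 XOR 10 = f3
6f XOR d7 = b8
22 XOR 2d = 0f
1b XOR d4 = cf
ba XOR 4c = f6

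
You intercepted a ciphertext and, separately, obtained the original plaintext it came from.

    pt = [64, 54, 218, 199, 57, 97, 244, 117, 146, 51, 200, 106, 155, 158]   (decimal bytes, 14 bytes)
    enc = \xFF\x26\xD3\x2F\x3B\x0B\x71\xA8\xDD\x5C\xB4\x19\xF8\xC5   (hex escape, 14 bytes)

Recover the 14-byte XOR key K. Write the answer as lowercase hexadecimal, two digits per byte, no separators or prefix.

Since enc = pt ⊕ K, XORing both sides with pt gives K = pt ⊕ enc.
byte 0: 01000000 XOR 11111111 = 10111111
byte 1: 00110110 XOR 00100110 = 00010000
byte 2: 11011010 XOR 11010011 = 00001001
byte 3: 11000111 XOR 00101111 = 11101000
byte 4: 00111001 XOR 00111011 = 00000010
byte 5: 01100001 XOR 00001011 = 01101010
byte 6: 11110100 XOR 01110001 = 10000101
byte 7: 01110101 XOR 10101000 = 11011101
byte 8: 10010010 XOR 11011101 = 01001111
byte 9: 00110011 XOR 01011100 = 01101111
byte 10: 11001000 XOR 10110100 = 01111100
byte 11: 01101010 XOR 00011001 = 01110011
byte 12: 10011011 XOR 11111000 = 01100011
byte 13: 10011110 XOR 11000101 = 01011011

bf1009e8026a85dd4f6f7c73635b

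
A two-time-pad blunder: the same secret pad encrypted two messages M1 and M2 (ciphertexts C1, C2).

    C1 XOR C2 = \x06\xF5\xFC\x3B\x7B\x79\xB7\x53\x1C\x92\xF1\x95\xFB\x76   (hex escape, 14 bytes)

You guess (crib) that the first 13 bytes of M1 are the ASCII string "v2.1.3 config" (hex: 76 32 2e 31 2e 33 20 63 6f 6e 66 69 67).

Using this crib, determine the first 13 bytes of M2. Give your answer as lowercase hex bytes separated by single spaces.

70 c7 d2 0a 55 4a 97 30 73 fc 97 fc 9c

Since C1 ⊕ C2 = M1 ⊕ M2, XORing with the guessed M1 bytes yields the corresponding M2 bytes: M2 = (C1 ⊕ C2) ⊕ M1.
00000110 xor 01110110 = 01110000
11110101 xor 00110010 = 11000111
11111100 xor 00101110 = 11010010
00111011 xor 00110001 = 00001010
01111011 xor 00101110 = 01010101
01111001 xor 00110011 = 01001010
10110111 xor 00100000 = 10010111
01010011 xor 01100011 = 00110000
00011100 xor 01101111 = 01110011
10010010 xor 01101110 = 11111100
11110001 xor 01100110 = 10010111
10010101 xor 01101001 = 11111100
11111011 xor 01100111 = 10011100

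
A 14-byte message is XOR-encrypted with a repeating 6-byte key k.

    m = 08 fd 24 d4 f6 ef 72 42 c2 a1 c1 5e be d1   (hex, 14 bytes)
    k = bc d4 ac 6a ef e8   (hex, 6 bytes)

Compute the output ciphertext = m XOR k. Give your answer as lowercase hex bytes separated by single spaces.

The 6-byte key repeats, so the effective keystream is bc d4 ac 6a ef e8 bc d4 ac 6a ef e8 bc d4.
byte 0: 08 ^ bc = b4
byte 1: fd ^ d4 = 29
byte 2: 24 ^ ac = 88
byte 3: d4 ^ 6a = be
byte 4: f6 ^ ef = 19
byte 5: ef ^ e8 = 07
byte 6: 72 ^ bc = ce
byte 7: 42 ^ d4 = 96
byte 8: c2 ^ ac = 6e
byte 9: a1 ^ 6a = cb
byte 10: c1 ^ ef = 2e
byte 11: 5e ^ e8 = b6
byte 12: be ^ bc = 02
byte 13: d1 ^ d4 = 05

b4 29 88 be 19 07 ce 96 6e cb 2e b6 02 05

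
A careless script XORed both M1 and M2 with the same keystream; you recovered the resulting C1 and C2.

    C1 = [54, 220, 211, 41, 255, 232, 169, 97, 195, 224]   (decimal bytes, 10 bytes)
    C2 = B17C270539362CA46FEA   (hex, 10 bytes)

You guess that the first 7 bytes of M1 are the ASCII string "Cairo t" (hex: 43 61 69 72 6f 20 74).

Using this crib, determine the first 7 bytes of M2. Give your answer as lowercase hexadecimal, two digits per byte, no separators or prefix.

c4c19d5ea9fef1

First, C1 ⊕ C2 = (M1 ⊕ K) ⊕ (M2 ⊕ K) = M1 ⊕ M2, so the key drops out. Then M2 = (M1 ⊕ M2) ⊕ M1 over the first 7 bytes.
byte 0: (36 ^ b1) ^ 43 = 87 ^ 43 = c4
byte 1: (dc ^ 7c) ^ 61 = a0 ^ 61 = c1
byte 2: (d3 ^ 27) ^ 69 = f4 ^ 69 = 9d
byte 3: (29 ^ 05) ^ 72 = 2c ^ 72 = 5e
byte 4: (ff ^ 39) ^ 6f = c6 ^ 6f = a9
byte 5: (e8 ^ 36) ^ 20 = de ^ 20 = fe
byte 6: (a9 ^ 2c) ^ 74 = 85 ^ 74 = f1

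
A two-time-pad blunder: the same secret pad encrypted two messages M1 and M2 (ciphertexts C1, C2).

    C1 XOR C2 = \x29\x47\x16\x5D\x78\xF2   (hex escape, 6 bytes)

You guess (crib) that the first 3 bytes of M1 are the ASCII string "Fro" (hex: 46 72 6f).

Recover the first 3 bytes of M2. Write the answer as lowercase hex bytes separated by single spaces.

6f 35 79

Since C1 ⊕ C2 = M1 ⊕ M2, XORing with the guessed M1 bytes yields the corresponding M2 bytes: M2 = (C1 ⊕ C2) ⊕ M1.
29 ⊕ 46 = 6f
47 ⊕ 72 = 35
16 ⊕ 6f = 79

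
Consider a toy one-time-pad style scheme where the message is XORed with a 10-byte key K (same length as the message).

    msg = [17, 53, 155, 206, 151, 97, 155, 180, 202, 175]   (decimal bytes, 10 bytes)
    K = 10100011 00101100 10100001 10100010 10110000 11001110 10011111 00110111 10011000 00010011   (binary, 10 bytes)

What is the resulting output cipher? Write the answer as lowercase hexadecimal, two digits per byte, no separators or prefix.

XOR is its own inverse, so applying the key byte-wise gives the result directly.
00010001 XOR 10100011 = 10110010
00110101 XOR 00101100 = 00011001
10011011 XOR 10100001 = 00111010
11001110 XOR 10100010 = 01101100
10010111 XOR 10110000 = 00100111
01100001 XOR 11001110 = 10101111
10011011 XOR 10011111 = 00000100
10110100 XOR 00110111 = 10000011
11001010 XOR 10011000 = 01010010
10101111 XOR 00010011 = 10111100

b2193a6c27af048352bc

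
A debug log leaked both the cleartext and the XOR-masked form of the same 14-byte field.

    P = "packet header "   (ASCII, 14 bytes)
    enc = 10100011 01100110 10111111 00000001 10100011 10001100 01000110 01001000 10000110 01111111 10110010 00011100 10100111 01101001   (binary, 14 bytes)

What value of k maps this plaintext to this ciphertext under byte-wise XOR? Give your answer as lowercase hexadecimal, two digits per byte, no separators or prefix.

Since enc = P ⊕ k, XORing both sides with P gives k = P ⊕ enc.
112 ⊕ 163 = 211
 97 ⊕ 102 =   7
 99 ⊕ 191 = 220
107 ⊕   1 = 106
101 ⊕ 163 = 198
116 ⊕ 140 = 248
 32 ⊕  70 = 102
104 ⊕  72 =  32
101 ⊕ 134 = 227
 97 ⊕ 127 =  30
100 ⊕ 178 = 214
101 ⊕  28 = 121
114 ⊕ 167 = 213
 32 ⊕ 105 =  73

d307dc6ac6f86620e31ed679d549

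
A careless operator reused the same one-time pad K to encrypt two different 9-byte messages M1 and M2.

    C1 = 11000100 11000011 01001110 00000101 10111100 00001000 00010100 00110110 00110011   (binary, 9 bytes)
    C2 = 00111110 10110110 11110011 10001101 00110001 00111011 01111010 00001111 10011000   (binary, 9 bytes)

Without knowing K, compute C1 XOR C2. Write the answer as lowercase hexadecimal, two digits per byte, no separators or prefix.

C1 ⊕ C2 = (M1 ⊕ K) ⊕ (M2 ⊕ K) = M1 ⊕ M2 — the shared key cancels under XOR.
byte 0: 11000100 ⊕ 00111110 = 11111010
byte 1: 11000011 ⊕ 10110110 = 01110101
byte 2: 01001110 ⊕ 11110011 = 10111101
byte 3: 00000101 ⊕ 10001101 = 10001000
byte 4: 10111100 ⊕ 00110001 = 10001101
byte 5: 00001000 ⊕ 00111011 = 00110011
byte 6: 00010100 ⊕ 01111010 = 01101110
byte 7: 00110110 ⊕ 00001111 = 00111001
byte 8: 00110011 ⊕ 10011000 = 10101011

fa75bd888d336e39ab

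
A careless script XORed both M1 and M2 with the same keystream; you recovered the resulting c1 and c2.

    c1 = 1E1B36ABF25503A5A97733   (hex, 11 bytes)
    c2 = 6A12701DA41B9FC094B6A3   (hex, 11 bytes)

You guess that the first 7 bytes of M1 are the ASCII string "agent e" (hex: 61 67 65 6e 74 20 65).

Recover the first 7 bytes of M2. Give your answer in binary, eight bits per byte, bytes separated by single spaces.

00010101 01101110 00100011 11011000 00100010 01101110 11111001

First, c1 ⊕ c2 = (M1 ⊕ K) ⊕ (M2 ⊕ K) = M1 ⊕ M2, so the key drops out. Then M2 = (M1 ⊕ M2) ⊕ M1 over the first 7 bytes.
byte 0: (1e XOR 6a) XOR 61 = 74 XOR 61 = 15
byte 1: (1b XOR 12) XOR 67 = 09 XOR 67 = 6e
byte 2: (36 XOR 70) XOR 65 = 46 XOR 65 = 23
byte 3: (ab XOR 1d) XOR 6e = b6 XOR 6e = d8
byte 4: (f2 XOR a4) XOR 74 = 56 XOR 74 = 22
byte 5: (55 XOR 1b) XOR 20 = 4e XOR 20 = 6e
byte 6: (03 XOR 9f) XOR 65 = 9c XOR 65 = f9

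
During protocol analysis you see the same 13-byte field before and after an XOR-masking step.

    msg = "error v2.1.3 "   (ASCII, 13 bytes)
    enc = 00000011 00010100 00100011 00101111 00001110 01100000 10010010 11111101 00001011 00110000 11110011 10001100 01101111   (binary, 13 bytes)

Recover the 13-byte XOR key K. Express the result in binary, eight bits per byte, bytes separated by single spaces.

01100110 01100110 01010001 01000000 01111100 01000000 11100100 11001111 00100101 00000001 11011101 10111111 01001111

Since enc = msg ⊕ K, XORing both sides with msg gives K = msg ⊕ enc.
01100101 ^ 00000011 = 01100110
01110010 ^ 00010100 = 01100110
01110010 ^ 00100011 = 01010001
01101111 ^ 00101111 = 01000000
01110010 ^ 00001110 = 01111100
00100000 ^ 01100000 = 01000000
01110110 ^ 10010010 = 11100100
00110010 ^ 11111101 = 11001111
00101110 ^ 00001011 = 00100101
00110001 ^ 00110000 = 00000001
00101110 ^ 11110011 = 11011101
00110011 ^ 10001100 = 10111111
00100000 ^ 01101111 = 01001111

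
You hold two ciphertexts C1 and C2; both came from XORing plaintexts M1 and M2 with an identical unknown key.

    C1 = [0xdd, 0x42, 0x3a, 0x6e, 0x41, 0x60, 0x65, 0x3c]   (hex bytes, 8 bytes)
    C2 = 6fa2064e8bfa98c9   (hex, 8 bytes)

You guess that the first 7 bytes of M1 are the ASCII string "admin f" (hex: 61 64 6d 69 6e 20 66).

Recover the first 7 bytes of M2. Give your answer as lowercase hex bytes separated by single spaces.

First, C1 ⊕ C2 = (M1 ⊕ K) ⊕ (M2 ⊕ K) = M1 ⊕ M2, so the key drops out. Then M2 = (M1 ⊕ M2) ⊕ M1 over the first 7 bytes.
byte 0: (dd ⊕ 6f) ⊕ 61 = b2 ⊕ 61 = d3
byte 1: (42 ⊕ a2) ⊕ 64 = e0 ⊕ 64 = 84
byte 2: (3a ⊕ 06) ⊕ 6d = 3c ⊕ 6d = 51
byte 3: (6e ⊕ 4e) ⊕ 69 = 20 ⊕ 69 = 49
byte 4: (41 ⊕ 8b) ⊕ 6e = ca ⊕ 6e = a4
byte 5: (60 ⊕ fa) ⊕ 20 = 9a ⊕ 20 = ba
byte 6: (65 ⊕ 98) ⊕ 66 = fd ⊕ 66 = 9b

d3 84 51 49 a4 ba 9b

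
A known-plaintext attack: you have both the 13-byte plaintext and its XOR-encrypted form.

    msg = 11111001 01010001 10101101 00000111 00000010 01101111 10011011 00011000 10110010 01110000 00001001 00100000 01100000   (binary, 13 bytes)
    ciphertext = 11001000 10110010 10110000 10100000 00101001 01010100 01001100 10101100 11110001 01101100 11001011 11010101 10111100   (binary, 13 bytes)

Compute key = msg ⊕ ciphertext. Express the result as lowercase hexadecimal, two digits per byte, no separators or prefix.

Since ciphertext = msg ⊕ key, XORing both sides with msg gives key = msg ⊕ ciphertext.
11111001 xor 11001000 = 00110001
01010001 xor 10110010 = 11100011
10101101 xor 10110000 = 00011101
00000111 xor 10100000 = 10100111
00000010 xor 00101001 = 00101011
01101111 xor 01010100 = 00111011
10011011 xor 01001100 = 11010111
00011000 xor 10101100 = 10110100
10110010 xor 11110001 = 01000011
01110000 xor 01101100 = 00011100
00001001 xor 11001011 = 11000010
00100000 xor 11010101 = 11110101
01100000 xor 10111100 = 11011100

31e31da72b3bd7b4431cc2f5dc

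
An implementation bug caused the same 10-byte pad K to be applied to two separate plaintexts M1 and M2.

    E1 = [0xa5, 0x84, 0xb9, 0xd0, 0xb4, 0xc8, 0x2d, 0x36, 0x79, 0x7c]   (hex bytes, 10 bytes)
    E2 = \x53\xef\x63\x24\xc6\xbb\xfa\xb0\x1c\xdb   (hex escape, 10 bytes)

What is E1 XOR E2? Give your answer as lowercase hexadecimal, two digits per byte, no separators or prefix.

E1 ⊕ E2 = (M1 ⊕ K) ⊕ (M2 ⊕ K) = M1 ⊕ M2 — the shared key cancels under XOR.
165 ^  83 = 246
132 ^ 239 = 107
185 ^  99 = 218
208 ^  36 = 244
180 ^ 198 = 114
200 ^ 187 = 115
 45 ^ 250 = 215
 54 ^ 176 = 134
121 ^  28 = 101
124 ^ 219 = 167

f66bdaf47273d78665a7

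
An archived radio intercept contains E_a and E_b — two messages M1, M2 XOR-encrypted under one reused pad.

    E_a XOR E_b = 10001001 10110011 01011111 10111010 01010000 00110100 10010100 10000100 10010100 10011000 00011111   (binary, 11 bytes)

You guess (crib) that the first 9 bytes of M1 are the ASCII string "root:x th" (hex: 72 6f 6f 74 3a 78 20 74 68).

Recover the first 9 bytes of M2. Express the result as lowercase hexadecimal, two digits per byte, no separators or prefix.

Since E_a ⊕ E_b = M1 ⊕ M2, XORing with the guessed M1 bytes yields the corresponding M2 bytes: M2 = (E_a ⊕ E_b) ⊕ M1.
137 xor 114 = 251
179 xor 111 = 220
 95 xor 111 =  48
186 xor 116 = 206
 80 xor  58 = 106
 52 xor 120 =  76
148 xor  32 = 180
132 xor 116 = 240
148 xor 104 = 252

fbdc30ce6a4cb4f0fc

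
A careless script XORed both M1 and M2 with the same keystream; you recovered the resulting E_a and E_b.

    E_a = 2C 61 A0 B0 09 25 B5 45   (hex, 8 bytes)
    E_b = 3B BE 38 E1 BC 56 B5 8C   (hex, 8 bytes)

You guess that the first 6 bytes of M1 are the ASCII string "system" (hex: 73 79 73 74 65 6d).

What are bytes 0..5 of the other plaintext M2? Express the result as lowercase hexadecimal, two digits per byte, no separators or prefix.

First, E_a ⊕ E_b = (M1 ⊕ K) ⊕ (M2 ⊕ K) = M1 ⊕ M2, so the key drops out. Then M2 = (M1 ⊕ M2) ⊕ M1 over the first 6 bytes.
byte 0: (2c XOR 3b) XOR 73 = 17 XOR 73 = 64
byte 1: (61 XOR be) XOR 79 = df XOR 79 = a6
byte 2: (a0 XOR 38) XOR 73 = 98 XOR 73 = eb
byte 3: (b0 XOR e1) XOR 74 = 51 XOR 74 = 25
byte 4: (09 XOR bc) XOR 65 = b5 XOR 65 = d0
byte 5: (25 XOR 56) XOR 6d = 73 XOR 6d = 1e

64a6eb25d01e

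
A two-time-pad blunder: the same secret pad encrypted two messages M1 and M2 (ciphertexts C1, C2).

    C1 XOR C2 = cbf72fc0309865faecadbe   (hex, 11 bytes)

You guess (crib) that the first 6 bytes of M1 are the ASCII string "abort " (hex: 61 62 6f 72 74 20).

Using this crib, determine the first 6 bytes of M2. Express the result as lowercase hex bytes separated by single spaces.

Since C1 ⊕ C2 = M1 ⊕ M2, XORing with the guessed M1 bytes yields the corresponding M2 bytes: M2 = (C1 ⊕ C2) ⊕ M1.
11001011 XOR 01100001 = 10101010
11110111 XOR 01100010 = 10010101
00101111 XOR 01101111 = 01000000
11000000 XOR 01110010 = 10110010
00110000 XOR 01110100 = 01000100
10011000 XOR 00100000 = 10111000

aa 95 40 b2 44 b8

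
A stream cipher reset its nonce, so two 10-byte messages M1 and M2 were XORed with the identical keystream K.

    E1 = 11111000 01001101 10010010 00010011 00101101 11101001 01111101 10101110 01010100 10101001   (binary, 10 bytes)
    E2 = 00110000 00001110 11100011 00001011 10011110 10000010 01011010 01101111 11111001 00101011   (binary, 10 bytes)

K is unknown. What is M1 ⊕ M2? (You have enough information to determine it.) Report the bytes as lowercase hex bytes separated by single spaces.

c8 43 71 18 b3 6b 27 c1 ad 82

E1 ⊕ E2 = (M1 ⊕ K) ⊕ (M2 ⊕ K) = M1 ⊕ M2 — the shared key cancels under XOR.
byte 0: f8 ^ 30 = c8
byte 1: 4d ^ 0e = 43
byte 2: 92 ^ e3 = 71
byte 3: 13 ^ 0b = 18
byte 4: 2d ^ 9e = b3
byte 5: e9 ^ 82 = 6b
byte 6: 7d ^ 5a = 27
byte 7: ae ^ 6f = c1
byte 8: 54 ^ f9 = ad
byte 9: a9 ^ 2b = 82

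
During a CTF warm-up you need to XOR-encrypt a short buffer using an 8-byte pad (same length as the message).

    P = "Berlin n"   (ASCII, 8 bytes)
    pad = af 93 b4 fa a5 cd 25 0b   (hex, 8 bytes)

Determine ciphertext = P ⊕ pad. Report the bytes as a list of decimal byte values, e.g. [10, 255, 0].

[237, 246, 198, 150, 204, 163, 5, 101]

42 XOR af = ed
65 XOR 93 = f6
72 XOR b4 = c6
6c XOR fa = 96
69 XOR a5 = cc
6e XOR cd = a3
20 XOR 25 = 05
6e XOR 0b = 65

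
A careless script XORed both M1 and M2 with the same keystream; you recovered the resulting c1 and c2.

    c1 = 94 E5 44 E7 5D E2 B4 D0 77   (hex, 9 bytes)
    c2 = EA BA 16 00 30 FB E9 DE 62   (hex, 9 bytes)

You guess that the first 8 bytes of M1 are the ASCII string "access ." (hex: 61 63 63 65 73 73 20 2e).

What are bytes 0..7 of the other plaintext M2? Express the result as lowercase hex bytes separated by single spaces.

First, c1 ⊕ c2 = (M1 ⊕ K) ⊕ (M2 ⊕ K) = M1 ⊕ M2, so the key drops out. Then M2 = (M1 ⊕ M2) ⊕ M1 over the first 8 bytes.
byte 0: (94 ^ ea) ^ 61 = 7e ^ 61 = 1f
byte 1: (e5 ^ ba) ^ 63 = 5f ^ 63 = 3c
byte 2: (44 ^ 16) ^ 63 = 52 ^ 63 = 31
byte 3: (e7 ^ 00) ^ 65 = e7 ^ 65 = 82
byte 4: (5d ^ 30) ^ 73 = 6d ^ 73 = 1e
byte 5: (e2 ^ fb) ^ 73 = 19 ^ 73 = 6a
byte 6: (b4 ^ e9) ^ 20 = 5d ^ 20 = 7d
byte 7: (d0 ^ de) ^ 2e = 0e ^ 2e = 20

1f 3c 31 82 1e 6a 7d 20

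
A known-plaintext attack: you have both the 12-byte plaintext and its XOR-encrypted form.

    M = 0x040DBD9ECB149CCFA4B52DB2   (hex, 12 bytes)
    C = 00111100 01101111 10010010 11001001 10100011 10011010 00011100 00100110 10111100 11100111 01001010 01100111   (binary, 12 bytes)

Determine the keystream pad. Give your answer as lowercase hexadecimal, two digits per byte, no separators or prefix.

38622f57688e80e9185267d5

Since C = M ⊕ pad, XORing both sides with M gives pad = M ⊕ C.
04 ^ 3c = 38
0d ^ 6f = 62
bd ^ 92 = 2f
9e ^ c9 = 57
cb ^ a3 = 68
14 ^ 9a = 8e
9c ^ 1c = 80
cf ^ 26 = e9
a4 ^ bc = 18
b5 ^ e7 = 52
2d ^ 4a = 67
b2 ^ 67 = d5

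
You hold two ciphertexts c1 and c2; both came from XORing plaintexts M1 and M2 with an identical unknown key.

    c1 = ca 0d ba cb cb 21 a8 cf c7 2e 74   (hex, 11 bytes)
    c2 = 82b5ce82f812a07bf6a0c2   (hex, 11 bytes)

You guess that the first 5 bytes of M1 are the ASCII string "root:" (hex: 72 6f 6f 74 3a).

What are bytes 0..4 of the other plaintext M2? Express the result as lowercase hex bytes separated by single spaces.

First, c1 ⊕ c2 = (M1 ⊕ K) ⊕ (M2 ⊕ K) = M1 ⊕ M2, so the key drops out. Then M2 = (M1 ⊕ M2) ⊕ M1 over the first 5 bytes.
byte 0: (ca ^ 82) ^ 72 = 48 ^ 72 = 3a
byte 1: (0d ^ b5) ^ 6f = b8 ^ 6f = d7
byte 2: (ba ^ ce) ^ 6f = 74 ^ 6f = 1b
byte 3: (cb ^ 82) ^ 74 = 49 ^ 74 = 3d
byte 4: (cb ^ f8) ^ 3a = 33 ^ 3a = 09

3a d7 1b 3d 09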